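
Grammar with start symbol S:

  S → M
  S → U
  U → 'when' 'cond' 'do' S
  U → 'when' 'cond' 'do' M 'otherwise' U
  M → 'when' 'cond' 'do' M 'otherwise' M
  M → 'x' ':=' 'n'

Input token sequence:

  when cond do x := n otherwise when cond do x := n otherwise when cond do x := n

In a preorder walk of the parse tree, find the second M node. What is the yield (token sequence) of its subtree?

x := n

[S [U when cond do [M x := n] otherwise [U when cond do [M x := n] otherwise [U when cond do [S [M x := n]]]]]]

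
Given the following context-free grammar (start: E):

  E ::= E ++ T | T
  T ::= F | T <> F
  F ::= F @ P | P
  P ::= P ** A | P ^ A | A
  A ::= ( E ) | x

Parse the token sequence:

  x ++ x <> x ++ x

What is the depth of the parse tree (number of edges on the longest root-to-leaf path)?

7

[E [E [E [T [F [P [A x]]]]] ++ [T [T [F [P [A x]]]] <> [F [P [A x]]]]] ++ [T [F [P [A x]]]]]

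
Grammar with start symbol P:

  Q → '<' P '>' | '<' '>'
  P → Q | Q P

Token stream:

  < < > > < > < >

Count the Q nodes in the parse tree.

[P [Q < [P [Q < >]] >] [P [Q < >] [P [Q < >]]]]

4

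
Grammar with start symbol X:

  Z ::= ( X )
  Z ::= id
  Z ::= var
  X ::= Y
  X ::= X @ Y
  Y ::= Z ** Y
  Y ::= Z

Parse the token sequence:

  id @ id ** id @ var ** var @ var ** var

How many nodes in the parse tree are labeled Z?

[X [X [X [X [Y [Z id]]] @ [Y [Z id] ** [Y [Z id]]]] @ [Y [Z var] ** [Y [Z var]]]] @ [Y [Z var] ** [Y [Z var]]]]

7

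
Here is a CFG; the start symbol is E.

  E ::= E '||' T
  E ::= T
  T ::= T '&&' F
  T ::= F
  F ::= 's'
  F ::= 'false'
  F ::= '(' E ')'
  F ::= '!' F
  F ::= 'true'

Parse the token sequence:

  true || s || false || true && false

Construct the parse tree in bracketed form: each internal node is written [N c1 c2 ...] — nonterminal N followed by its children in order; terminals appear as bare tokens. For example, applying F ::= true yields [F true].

E
E || T
E || T || T
E || T || T || T
T || T || T || T
F || T || T || T
true || T || T || T
true || F || T || T
true || s || T || T
true || s || F || T
true || s || false || T
true || s || false || T && F
true || s || false || F && F
true || s || false || true && F
true || s || false || true && false

[E [E [E [E [T [F true]]] || [T [F s]]] || [T [F false]]] || [T [T [F true]] && [F false]]]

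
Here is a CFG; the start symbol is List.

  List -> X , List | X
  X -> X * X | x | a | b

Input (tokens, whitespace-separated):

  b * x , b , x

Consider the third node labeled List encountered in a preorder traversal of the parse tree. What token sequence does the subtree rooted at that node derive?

[List [X [X b] * [X x]] , [List [X b] , [List [X x]]]]

x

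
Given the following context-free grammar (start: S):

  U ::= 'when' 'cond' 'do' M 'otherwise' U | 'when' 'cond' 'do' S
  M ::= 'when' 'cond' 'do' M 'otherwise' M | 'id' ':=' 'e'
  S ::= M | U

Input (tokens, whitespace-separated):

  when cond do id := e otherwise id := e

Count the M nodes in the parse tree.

[S [M when cond do [M id := e] otherwise [M id := e]]]

3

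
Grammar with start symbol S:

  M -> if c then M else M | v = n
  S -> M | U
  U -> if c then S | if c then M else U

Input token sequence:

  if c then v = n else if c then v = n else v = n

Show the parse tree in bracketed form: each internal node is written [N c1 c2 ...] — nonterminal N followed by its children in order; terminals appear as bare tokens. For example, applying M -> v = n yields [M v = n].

S
M
if c then M else M
if c then v = n else M
if c then v = n else if c then M else M
if c then v = n else if c then v = n else M
if c then v = n else if c then v = n else v = n

[S [M if c then [M v = n] else [M if c then [M v = n] else [M v = n]]]]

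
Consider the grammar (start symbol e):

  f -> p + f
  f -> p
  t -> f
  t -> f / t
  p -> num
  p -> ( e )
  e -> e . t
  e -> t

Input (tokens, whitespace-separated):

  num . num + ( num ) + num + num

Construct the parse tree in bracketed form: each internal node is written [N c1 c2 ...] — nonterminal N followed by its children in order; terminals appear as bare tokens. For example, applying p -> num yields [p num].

[e [e [t [f [p num]]]] . [t [f [p num] + [f [p ( [e [t [f [p num]]]] )] + [f [p num] + [f [p num]]]]]]]

e
e . t
t . t
f . t
p . t
num . t
num . f
num . p + f
num . num + f
num . num + p + f
num . num + ( e ) + f
num . num + ( t ) + f
num . num + ( f ) + f
num . num + ( p ) + f
num . num + ( num ) + f
num . num + ( num ) + p + f
num . num + ( num ) + num + f
num . num + ( num ) + num + p
num . num + ( num ) + num + num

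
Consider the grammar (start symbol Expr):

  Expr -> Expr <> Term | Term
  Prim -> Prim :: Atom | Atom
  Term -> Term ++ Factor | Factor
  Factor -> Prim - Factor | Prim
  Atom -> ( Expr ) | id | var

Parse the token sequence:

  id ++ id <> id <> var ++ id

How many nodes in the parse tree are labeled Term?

5

[Expr [Expr [Expr [Term [Term [Factor [Prim [Atom id]]]] ++ [Factor [Prim [Atom id]]]]] <> [Term [Factor [Prim [Atom id]]]]] <> [Term [Term [Factor [Prim [Atom var]]]] ++ [Factor [Prim [Atom id]]]]]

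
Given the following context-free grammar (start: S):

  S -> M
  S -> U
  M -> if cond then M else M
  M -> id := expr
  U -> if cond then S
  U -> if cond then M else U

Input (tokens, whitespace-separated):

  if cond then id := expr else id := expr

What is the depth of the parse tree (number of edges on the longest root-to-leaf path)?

[S [M if cond then [M id := expr] else [M id := expr]]]

3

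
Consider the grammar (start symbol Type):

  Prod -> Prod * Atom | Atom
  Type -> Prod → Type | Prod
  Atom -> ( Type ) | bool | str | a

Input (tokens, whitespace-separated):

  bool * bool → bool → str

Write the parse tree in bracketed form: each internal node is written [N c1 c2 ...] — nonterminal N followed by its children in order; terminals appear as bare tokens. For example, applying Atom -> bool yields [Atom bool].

Type
Prod → Type
Prod * Atom → Type
Atom * Atom → Type
bool * Atom → Type
bool * bool → Type
bool * bool → Prod → Type
bool * bool → Atom → Type
bool * bool → bool → Type
bool * bool → bool → Prod
bool * bool → bool → Atom
bool * bool → bool → str

[Type [Prod [Prod [Atom bool]] * [Atom bool]] → [Type [Prod [Atom bool]] → [Type [Prod [Atom str]]]]]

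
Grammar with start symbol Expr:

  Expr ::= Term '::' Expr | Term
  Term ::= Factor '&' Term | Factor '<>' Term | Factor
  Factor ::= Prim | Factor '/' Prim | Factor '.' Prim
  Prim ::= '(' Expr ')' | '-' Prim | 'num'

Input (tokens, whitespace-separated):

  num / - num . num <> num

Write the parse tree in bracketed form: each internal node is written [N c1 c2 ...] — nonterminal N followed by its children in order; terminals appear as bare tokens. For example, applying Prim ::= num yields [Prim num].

[Expr [Term [Factor [Factor [Factor [Prim num]] / [Prim - [Prim num]]] . [Prim num]] <> [Term [Factor [Prim num]]]]]

Expr
Term
Factor <> Term
Factor . Prim <> Term
Factor / Prim . Prim <> Term
Prim / Prim . Prim <> Term
num / Prim . Prim <> Term
num / - Prim . Prim <> Term
num / - num . Prim <> Term
num / - num . num <> Term
num / - num . num <> Factor
num / - num . num <> Prim
num / - num . num <> num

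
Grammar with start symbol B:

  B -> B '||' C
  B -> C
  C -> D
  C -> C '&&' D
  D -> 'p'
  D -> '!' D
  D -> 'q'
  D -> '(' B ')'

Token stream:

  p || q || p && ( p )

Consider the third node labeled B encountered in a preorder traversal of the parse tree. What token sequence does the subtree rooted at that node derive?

[B [B [B [C [D p]]] || [C [D q]]] || [C [C [D p]] && [D ( [B [C [D p]]] )]]]

p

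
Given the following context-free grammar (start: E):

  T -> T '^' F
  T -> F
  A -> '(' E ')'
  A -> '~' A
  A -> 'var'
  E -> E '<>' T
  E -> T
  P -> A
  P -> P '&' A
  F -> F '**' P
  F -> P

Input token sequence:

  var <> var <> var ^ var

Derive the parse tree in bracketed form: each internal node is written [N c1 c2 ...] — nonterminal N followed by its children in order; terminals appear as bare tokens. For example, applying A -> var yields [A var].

E
E <> T
E <> T <> T
T <> T <> T
F <> T <> T
P <> T <> T
A <> T <> T
var <> T <> T
var <> F <> T
var <> P <> T
var <> A <> T
var <> var <> T
var <> var <> T ^ F
var <> var <> F ^ F
var <> var <> P ^ F
var <> var <> A ^ F
var <> var <> var ^ F
var <> var <> var ^ P
var <> var <> var ^ A
var <> var <> var ^ var

[E [E [E [T [F [P [A var]]]]] <> [T [F [P [A var]]]]] <> [T [T [F [P [A var]]]] ^ [F [P [A var]]]]]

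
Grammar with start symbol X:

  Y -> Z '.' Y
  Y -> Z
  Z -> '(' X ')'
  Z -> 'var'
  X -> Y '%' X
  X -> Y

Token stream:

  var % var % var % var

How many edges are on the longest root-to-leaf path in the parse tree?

6

[X [Y [Z var]] % [X [Y [Z var]] % [X [Y [Z var]] % [X [Y [Z var]]]]]]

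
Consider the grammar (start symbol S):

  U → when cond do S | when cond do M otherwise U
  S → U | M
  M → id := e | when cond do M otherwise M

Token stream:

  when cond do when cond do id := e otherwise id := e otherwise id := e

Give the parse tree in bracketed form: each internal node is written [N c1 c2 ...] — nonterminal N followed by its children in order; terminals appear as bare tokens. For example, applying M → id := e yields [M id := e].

S
M
when cond do M otherwise M
when cond do when cond do M otherwise M otherwise M
when cond do when cond do id := e otherwise M otherwise M
when cond do when cond do id := e otherwise id := e otherwise M
when cond do when cond do id := e otherwise id := e otherwise id := e

[S [M when cond do [M when cond do [M id := e] otherwise [M id := e]] otherwise [M id := e]]]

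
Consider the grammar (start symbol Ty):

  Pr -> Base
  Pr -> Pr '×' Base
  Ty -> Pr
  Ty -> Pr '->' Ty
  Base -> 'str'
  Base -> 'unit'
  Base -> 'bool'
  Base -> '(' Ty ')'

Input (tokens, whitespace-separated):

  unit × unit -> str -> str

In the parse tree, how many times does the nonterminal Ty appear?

[Ty [Pr [Pr [Base unit]] × [Base unit]] -> [Ty [Pr [Base str]] -> [Ty [Pr [Base str]]]]]

3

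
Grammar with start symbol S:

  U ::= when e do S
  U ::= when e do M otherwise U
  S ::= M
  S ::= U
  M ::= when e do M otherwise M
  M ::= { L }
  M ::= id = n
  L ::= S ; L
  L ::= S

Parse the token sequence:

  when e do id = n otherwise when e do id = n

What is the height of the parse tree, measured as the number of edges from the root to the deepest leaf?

5

[S [U when e do [M id = n] otherwise [U when e do [S [M id = n]]]]]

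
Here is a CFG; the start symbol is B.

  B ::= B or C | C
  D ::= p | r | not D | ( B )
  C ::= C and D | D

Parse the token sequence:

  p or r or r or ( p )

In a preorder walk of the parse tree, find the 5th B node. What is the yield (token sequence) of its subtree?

p

[B [B [B [B [C [D p]]] or [C [D r]]] or [C [D r]]] or [C [D ( [B [C [D p]]] )]]]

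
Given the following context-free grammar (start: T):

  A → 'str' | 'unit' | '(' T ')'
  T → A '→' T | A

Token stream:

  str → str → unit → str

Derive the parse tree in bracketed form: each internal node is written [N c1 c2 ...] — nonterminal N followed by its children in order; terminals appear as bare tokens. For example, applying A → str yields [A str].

[T [A str] → [T [A str] → [T [A unit] → [T [A str]]]]]

T
A → T
str → T
str → A → T
str → str → T
str → str → A → T
str → str → unit → T
str → str → unit → A
str → str → unit → str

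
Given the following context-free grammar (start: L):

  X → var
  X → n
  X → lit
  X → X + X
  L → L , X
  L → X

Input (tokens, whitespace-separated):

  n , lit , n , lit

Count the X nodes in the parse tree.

[L [L [L [L [X n]] , [X lit]] , [X n]] , [X lit]]

4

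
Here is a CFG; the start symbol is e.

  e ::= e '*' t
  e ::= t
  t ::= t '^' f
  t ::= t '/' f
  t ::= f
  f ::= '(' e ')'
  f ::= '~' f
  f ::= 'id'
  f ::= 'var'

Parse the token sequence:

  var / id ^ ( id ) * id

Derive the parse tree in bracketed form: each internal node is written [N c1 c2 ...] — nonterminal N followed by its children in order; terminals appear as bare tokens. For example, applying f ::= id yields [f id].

e
e * t
t * t
t ^ f * t
t / f ^ f * t
f / f ^ f * t
var / f ^ f * t
var / id ^ f * t
var / id ^ ( e ) * t
var / id ^ ( t ) * t
var / id ^ ( f ) * t
var / id ^ ( id ) * t
var / id ^ ( id ) * f
var / id ^ ( id ) * id

[e [e [t [t [t [f var]] / [f id]] ^ [f ( [e [t [f id]]] )]]] * [t [f id]]]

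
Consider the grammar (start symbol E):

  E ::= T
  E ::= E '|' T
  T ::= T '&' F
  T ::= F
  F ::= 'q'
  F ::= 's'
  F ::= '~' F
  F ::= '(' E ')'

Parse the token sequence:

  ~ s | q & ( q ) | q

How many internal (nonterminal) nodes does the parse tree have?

[E [E [E [T [F ~ [F s]]]] | [T [T [F q]] & [F ( [E [T [F q]]] )]]] | [T [F q]]]

15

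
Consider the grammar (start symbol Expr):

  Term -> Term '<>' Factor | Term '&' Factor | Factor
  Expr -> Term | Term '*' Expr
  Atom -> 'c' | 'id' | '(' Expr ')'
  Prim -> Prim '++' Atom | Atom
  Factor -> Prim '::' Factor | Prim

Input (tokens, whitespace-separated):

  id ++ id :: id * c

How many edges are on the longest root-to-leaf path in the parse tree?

[Expr [Term [Factor [Prim [Prim [Atom id]] ++ [Atom id]] :: [Factor [Prim [Atom id]]]]] * [Expr [Term [Factor [Prim [Atom c]]]]]]

6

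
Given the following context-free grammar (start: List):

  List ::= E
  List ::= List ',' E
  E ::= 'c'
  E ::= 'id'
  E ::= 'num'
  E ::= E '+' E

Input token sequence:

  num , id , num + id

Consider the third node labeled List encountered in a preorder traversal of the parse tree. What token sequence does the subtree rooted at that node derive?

[List [List [List [E num]] , [E id]] , [E [E num] + [E id]]]

num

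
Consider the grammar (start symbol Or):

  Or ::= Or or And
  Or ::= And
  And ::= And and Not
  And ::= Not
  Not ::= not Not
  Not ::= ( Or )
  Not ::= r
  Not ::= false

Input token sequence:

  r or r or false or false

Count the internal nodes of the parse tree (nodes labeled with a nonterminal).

[Or [Or [Or [Or [And [Not r]]] or [And [Not r]]] or [And [Not false]]] or [And [Not false]]]

12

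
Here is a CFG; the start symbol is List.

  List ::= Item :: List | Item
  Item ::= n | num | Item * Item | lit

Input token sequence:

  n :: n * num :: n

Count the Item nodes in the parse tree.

[List [Item n] :: [List [Item [Item n] * [Item num]] :: [List [Item n]]]]

5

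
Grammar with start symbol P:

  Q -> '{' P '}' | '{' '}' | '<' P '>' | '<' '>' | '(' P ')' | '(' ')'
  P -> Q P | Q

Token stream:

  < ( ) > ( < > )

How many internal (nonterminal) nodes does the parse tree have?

8

[P [Q < [P [Q ( )]] >] [P [Q ( [P [Q < >]] )]]]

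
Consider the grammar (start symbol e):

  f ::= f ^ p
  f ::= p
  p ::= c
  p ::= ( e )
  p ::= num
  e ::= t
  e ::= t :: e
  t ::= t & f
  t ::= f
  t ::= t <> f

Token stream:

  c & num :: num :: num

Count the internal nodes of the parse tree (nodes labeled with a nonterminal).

15

[e [t [t [f [p c]]] & [f [p num]]] :: [e [t [f [p num]]] :: [e [t [f [p num]]]]]]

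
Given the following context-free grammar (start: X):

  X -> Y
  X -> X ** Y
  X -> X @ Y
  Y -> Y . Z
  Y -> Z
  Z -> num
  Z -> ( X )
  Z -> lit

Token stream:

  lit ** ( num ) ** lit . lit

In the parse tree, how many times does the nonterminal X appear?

[X [X [X [Y [Z lit]]] ** [Y [Z ( [X [Y [Z num]]] )]]] ** [Y [Y [Z lit]] . [Z lit]]]

4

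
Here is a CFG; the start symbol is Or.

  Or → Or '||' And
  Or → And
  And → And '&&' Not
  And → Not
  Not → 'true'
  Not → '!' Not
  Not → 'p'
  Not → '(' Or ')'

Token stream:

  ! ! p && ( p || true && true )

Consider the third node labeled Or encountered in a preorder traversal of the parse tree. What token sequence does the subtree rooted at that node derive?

p

[Or [And [And [Not ! [Not ! [Not p]]]] && [Not ( [Or [Or [And [Not p]]] || [And [And [Not true]] && [Not true]]] )]]]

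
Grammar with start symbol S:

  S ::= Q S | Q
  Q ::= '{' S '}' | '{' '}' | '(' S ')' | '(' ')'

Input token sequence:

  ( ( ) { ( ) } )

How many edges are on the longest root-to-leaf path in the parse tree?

7

[S [Q ( [S [Q ( )] [S [Q { [S [Q ( )]] }]]] )]]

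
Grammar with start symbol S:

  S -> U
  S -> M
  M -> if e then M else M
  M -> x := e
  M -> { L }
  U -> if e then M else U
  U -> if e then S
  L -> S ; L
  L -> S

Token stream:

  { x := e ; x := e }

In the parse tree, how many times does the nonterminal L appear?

2

[S [M { [L [S [M x := e]] ; [L [S [M x := e]]]] }]]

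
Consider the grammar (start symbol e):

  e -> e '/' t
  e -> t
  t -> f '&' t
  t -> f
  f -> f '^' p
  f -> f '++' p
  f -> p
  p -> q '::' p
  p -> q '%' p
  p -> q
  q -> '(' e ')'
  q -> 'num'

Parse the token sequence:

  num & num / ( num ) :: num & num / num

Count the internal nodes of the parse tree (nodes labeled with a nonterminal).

30

[e [e [e [t [f [p [q num]]] & [t [f [p [q num]]]]]] / [t [f [p [q ( [e [t [f [p [q num]]]]] )] :: [p [q num]]]] & [t [f [p [q num]]]]]] / [t [f [p [q num]]]]]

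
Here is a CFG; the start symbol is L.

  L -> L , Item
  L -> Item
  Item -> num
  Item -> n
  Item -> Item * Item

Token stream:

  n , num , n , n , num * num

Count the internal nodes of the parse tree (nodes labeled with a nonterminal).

12

[L [L [L [L [L [Item n]] , [Item num]] , [Item n]] , [Item n]] , [Item [Item num] * [Item num]]]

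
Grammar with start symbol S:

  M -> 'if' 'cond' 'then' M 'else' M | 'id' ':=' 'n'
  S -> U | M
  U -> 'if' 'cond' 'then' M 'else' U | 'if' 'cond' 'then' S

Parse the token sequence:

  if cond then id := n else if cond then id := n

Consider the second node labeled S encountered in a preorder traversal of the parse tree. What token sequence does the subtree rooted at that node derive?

[S [U if cond then [M id := n] else [U if cond then [S [M id := n]]]]]

id := n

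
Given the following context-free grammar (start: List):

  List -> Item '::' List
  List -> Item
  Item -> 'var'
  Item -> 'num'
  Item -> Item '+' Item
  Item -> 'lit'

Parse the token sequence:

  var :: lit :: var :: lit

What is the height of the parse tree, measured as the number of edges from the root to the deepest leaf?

[List [Item var] :: [List [Item lit] :: [List [Item var] :: [List [Item lit]]]]]

5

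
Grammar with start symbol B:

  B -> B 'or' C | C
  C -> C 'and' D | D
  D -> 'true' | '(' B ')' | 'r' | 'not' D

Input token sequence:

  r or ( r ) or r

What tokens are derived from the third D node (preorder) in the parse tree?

r

[B [B [B [C [D r]]] or [C [D ( [B [C [D r]]] )]]] or [C [D r]]]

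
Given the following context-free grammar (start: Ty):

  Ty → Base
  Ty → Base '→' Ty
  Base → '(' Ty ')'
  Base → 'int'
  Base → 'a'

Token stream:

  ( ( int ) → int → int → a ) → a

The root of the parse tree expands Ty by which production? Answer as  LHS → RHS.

[Ty [Base ( [Ty [Base ( [Ty [Base int]] )] → [Ty [Base int] → [Ty [Base int] → [Ty [Base a]]]]] )] → [Ty [Base a]]]

Ty → Base '→' Ty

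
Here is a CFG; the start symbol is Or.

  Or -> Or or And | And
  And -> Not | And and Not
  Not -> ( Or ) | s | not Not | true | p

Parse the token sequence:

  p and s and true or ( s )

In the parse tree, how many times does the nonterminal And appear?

[Or [Or [And [And [And [Not p]] and [Not s]] and [Not true]]] or [And [Not ( [Or [And [Not s]]] )]]]

5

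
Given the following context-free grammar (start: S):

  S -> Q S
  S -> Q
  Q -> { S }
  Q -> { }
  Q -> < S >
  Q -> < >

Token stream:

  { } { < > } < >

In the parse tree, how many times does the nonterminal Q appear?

[S [Q { }] [S [Q { [S [Q < >]] }] [S [Q < >]]]]

4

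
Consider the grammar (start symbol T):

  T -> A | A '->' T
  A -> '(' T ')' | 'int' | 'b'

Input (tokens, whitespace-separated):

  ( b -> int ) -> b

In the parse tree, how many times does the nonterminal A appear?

[T [A ( [T [A b] -> [T [A int]]] )] -> [T [A b]]]

4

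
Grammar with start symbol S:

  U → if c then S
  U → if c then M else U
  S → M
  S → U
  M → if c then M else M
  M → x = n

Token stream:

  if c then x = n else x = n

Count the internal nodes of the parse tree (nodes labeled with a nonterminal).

4

[S [M if c then [M x = n] else [M x = n]]]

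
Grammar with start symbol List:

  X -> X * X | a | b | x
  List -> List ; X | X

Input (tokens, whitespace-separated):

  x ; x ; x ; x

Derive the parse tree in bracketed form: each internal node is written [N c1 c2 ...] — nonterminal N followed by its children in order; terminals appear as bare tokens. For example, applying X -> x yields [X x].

[List [List [List [List [X x]] ; [X x]] ; [X x]] ; [X x]]

List
List ; X
List ; X ; X
List ; X ; X ; X
X ; X ; X ; X
x ; X ; X ; X
x ; x ; X ; X
x ; x ; x ; X
x ; x ; x ; x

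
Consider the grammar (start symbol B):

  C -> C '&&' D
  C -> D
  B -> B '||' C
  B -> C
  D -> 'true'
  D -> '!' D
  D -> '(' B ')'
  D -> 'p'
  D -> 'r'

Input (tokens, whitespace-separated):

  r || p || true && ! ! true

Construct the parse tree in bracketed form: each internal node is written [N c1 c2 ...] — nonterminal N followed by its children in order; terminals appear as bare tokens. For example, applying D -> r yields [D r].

[B [B [B [C [D r]]] || [C [D p]]] || [C [C [D true]] && [D ! [D ! [D true]]]]]

B
B || C
B || C || C
C || C || C
D || C || C
r || C || C
r || D || C
r || p || C
r || p || C && D
r || p || D && D
r || p || true && D
r || p || true && ! D
r || p || true && ! ! D
r || p || true && ! ! true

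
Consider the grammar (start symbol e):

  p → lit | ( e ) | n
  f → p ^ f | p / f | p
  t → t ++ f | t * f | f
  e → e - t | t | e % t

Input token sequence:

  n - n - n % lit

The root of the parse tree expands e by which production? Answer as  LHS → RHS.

e → e % t

[e [e [e [e [t [f [p n]]]] - [t [f [p n]]]] - [t [f [p n]]]] % [t [f [p lit]]]]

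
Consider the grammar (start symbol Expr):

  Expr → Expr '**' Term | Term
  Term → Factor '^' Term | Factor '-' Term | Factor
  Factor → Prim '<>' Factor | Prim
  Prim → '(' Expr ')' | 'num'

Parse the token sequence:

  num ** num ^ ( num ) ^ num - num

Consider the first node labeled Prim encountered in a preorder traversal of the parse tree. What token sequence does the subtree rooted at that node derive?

num

[Expr [Expr [Term [Factor [Prim num]]]] ** [Term [Factor [Prim num]] ^ [Term [Factor [Prim ( [Expr [Term [Factor [Prim num]]]] )]] ^ [Term [Factor [Prim num]] - [Term [Factor [Prim num]]]]]]]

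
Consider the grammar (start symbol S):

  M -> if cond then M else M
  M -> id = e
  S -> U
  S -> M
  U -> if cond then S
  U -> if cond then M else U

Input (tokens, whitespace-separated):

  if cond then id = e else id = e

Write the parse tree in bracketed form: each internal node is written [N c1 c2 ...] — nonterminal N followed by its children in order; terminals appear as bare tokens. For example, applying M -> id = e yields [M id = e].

[S [M if cond then [M id = e] else [M id = e]]]

S
M
if cond then M else M
if cond then id = e else M
if cond then id = e else id = e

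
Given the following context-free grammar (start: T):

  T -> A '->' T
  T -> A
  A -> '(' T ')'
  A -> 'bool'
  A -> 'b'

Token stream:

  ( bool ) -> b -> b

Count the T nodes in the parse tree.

4

[T [A ( [T [A bool]] )] -> [T [A b] -> [T [A b]]]]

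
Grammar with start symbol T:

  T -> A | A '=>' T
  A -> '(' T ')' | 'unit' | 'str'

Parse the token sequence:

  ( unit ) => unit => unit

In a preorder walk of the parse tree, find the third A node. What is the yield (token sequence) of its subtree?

unit

[T [A ( [T [A unit]] )] => [T [A unit] => [T [A unit]]]]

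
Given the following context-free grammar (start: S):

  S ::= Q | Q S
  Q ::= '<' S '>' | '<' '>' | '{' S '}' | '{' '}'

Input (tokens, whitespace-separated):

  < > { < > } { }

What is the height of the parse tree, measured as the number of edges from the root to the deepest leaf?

[S [Q < >] [S [Q { [S [Q < >]] }] [S [Q { }]]]]

5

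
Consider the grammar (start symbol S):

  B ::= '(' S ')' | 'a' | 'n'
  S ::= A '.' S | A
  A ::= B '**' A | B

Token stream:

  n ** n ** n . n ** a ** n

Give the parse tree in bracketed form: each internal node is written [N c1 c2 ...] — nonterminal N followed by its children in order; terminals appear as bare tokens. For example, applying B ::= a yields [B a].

S
A . S
B ** A . S
n ** A . S
n ** B ** A . S
n ** n ** A . S
n ** n ** B . S
n ** n ** n . S
n ** n ** n . A
n ** n ** n . B ** A
n ** n ** n . n ** A
n ** n ** n . n ** B ** A
n ** n ** n . n ** a ** A
n ** n ** n . n ** a ** B
n ** n ** n . n ** a ** n

[S [A [B n] ** [A [B n] ** [A [B n]]]] . [S [A [B n] ** [A [B a] ** [A [B n]]]]]]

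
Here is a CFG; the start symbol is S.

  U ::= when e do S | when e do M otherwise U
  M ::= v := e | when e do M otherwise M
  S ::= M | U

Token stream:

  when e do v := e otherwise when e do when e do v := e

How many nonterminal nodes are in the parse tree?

[S [U when e do [M v := e] otherwise [U when e do [S [U when e do [S [M v := e]]]]]]]

8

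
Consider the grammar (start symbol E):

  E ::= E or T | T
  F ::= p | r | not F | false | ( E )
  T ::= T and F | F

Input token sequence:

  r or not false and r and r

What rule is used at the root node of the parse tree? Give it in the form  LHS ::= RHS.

[E [E [T [F r]]] or [T [T [T [F not [F false]]] and [F r]] and [F r]]]

E ::= E or T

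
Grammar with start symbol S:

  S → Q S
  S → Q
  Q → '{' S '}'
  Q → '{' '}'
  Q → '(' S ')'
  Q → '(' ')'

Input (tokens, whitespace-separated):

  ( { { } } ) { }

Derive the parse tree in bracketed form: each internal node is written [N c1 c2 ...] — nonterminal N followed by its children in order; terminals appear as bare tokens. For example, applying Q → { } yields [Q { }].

S
Q S
( S ) S
( Q ) S
( { S } ) S
( { Q } ) S
( { { } } ) S
( { { } } ) Q
( { { } } ) { }

[S [Q ( [S [Q { [S [Q { }]] }]] )] [S [Q { }]]]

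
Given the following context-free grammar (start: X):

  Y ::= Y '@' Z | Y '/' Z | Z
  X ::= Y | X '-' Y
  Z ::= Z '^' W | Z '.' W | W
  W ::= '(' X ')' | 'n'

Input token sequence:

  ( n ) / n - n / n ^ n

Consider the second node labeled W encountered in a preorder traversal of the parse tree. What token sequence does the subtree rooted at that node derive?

[X [X [Y [Y [Z [W ( [X [Y [Z [W n]]]] )]]] / [Z [W n]]]] - [Y [Y [Z [W n]]] / [Z [Z [W n]] ^ [W n]]]]

n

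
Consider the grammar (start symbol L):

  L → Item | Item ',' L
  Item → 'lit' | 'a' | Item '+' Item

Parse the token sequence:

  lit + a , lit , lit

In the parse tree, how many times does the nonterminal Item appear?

5

[L [Item [Item lit] + [Item a]] , [L [Item lit] , [L [Item lit]]]]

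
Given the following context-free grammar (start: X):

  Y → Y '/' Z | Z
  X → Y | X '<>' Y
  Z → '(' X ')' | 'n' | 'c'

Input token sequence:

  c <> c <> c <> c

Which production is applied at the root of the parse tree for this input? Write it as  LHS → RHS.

X → X '<>' Y

[X [X [X [X [Y [Z c]]] <> [Y [Z c]]] <> [Y [Z c]]] <> [Y [Z c]]]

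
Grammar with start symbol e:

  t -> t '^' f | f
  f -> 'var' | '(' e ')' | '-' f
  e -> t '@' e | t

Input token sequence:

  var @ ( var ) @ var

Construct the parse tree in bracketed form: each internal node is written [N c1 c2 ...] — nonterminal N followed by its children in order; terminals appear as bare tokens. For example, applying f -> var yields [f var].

[e [t [f var]] @ [e [t [f ( [e [t [f var]]] )]] @ [e [t [f var]]]]]

e
t @ e
f @ e
var @ e
var @ t @ e
var @ f @ e
var @ ( e ) @ e
var @ ( t ) @ e
var @ ( f ) @ e
var @ ( var ) @ e
var @ ( var ) @ t
var @ ( var ) @ f
var @ ( var ) @ var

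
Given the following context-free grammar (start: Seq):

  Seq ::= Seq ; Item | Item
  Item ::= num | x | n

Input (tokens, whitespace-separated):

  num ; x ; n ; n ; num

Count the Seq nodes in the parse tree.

[Seq [Seq [Seq [Seq [Seq [Item num]] ; [Item x]] ; [Item n]] ; [Item n]] ; [Item num]]

5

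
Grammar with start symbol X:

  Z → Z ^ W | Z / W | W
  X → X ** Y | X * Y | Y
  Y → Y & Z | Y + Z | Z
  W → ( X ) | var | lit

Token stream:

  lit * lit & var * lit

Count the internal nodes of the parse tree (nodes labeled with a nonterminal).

[X [X [X [Y [Z [W lit]]]] * [Y [Y [Z [W lit]]] & [Z [W var]]]] * [Y [Z [W lit]]]]

15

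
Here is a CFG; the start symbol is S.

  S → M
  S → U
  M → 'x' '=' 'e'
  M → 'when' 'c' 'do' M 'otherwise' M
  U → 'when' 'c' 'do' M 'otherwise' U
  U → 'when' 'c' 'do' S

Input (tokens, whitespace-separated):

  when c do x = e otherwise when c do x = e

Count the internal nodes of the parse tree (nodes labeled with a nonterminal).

[S [U when c do [M x = e] otherwise [U when c do [S [M x = e]]]]]

6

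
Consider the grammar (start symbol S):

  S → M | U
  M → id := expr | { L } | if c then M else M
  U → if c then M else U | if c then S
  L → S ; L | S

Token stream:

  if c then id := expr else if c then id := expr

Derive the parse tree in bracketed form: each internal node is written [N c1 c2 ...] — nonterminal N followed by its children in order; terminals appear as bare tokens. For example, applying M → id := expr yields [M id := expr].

S
U
if c then M else U
if c then id := expr else U
if c then id := expr else if c then S
if c then id := expr else if c then M
if c then id := expr else if c then id := expr

[S [U if c then [M id := expr] else [U if c then [S [M id := expr]]]]]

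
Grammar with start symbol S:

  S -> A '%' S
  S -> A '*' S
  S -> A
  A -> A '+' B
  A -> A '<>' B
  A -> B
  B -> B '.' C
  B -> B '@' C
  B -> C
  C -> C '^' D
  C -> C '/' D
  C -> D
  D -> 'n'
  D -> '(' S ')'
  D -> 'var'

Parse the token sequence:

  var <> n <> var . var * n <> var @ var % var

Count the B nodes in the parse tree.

8

[S [A [A [A [B [C [D var]]]] <> [B [C [D n]]]] <> [B [B [C [D var]]] . [C [D var]]]] * [S [A [A [B [C [D n]]]] <> [B [B [C [D var]]] @ [C [D var]]]] % [S [A [B [C [D var]]]]]]]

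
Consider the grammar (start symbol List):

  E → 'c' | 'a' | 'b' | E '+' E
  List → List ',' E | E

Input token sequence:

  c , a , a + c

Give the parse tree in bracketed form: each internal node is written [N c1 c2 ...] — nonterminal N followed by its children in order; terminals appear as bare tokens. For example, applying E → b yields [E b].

List
List , E
List , E , E
E , E , E
c , E , E
c , a , E
c , a , E + E
c , a , a + E
c , a , a + c

[List [List [List [E c]] , [E a]] , [E [E a] + [E c]]]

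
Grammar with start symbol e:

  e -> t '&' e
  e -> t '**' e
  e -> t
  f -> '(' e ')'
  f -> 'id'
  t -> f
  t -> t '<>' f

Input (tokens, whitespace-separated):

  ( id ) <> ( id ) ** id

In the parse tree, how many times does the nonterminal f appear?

5

[e [t [t [f ( [e [t [f id]]] )]] <> [f ( [e [t [f id]]] )]] ** [e [t [f id]]]]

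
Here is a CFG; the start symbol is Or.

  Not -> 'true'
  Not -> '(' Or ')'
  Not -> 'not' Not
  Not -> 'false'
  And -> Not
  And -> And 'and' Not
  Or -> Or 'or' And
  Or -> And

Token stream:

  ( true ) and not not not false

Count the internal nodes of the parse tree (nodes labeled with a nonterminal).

[Or [And [And [Not ( [Or [And [Not true]]] )]] and [Not not [Not not [Not not [Not false]]]]]]

11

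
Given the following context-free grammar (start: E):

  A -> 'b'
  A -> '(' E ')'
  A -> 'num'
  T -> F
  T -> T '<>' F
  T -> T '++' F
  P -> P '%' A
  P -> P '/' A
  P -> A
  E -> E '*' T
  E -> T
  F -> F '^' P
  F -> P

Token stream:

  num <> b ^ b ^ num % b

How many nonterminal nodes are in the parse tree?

[E [T [T [F [P [A num]]]] <> [F [F [F [P [A b]]] ^ [P [A b]]] ^ [P [P [A num]] % [A b]]]]]

17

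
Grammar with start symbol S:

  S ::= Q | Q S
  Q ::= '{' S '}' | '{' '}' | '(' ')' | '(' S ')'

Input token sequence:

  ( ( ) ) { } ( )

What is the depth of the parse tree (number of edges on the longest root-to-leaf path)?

4

[S [Q ( [S [Q ( )]] )] [S [Q { }] [S [Q ( )]]]]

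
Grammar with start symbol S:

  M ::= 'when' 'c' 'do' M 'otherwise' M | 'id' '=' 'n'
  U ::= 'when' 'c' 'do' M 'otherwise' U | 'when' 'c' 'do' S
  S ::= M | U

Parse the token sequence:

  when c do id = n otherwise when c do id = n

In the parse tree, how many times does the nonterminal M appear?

[S [U when c do [M id = n] otherwise [U when c do [S [M id = n]]]]]

2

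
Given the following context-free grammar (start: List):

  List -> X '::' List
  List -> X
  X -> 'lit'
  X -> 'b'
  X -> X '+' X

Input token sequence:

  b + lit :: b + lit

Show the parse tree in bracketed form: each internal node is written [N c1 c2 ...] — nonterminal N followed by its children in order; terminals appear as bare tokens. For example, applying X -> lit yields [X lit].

[List [X [X b] + [X lit]] :: [List [X [X b] + [X lit]]]]

List
X :: List
X + X :: List
b + X :: List
b + lit :: List
b + lit :: X
b + lit :: X + X
b + lit :: b + X
b + lit :: b + lit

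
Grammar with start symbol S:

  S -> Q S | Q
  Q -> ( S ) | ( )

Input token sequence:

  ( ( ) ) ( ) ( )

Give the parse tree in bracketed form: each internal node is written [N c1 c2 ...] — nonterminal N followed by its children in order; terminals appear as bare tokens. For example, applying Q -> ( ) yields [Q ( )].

[S [Q ( [S [Q ( )]] )] [S [Q ( )] [S [Q ( )]]]]

S
Q S
( S ) S
( Q ) S
( ( ) ) S
( ( ) ) Q S
( ( ) ) ( ) S
( ( ) ) ( ) Q
( ( ) ) ( ) ( )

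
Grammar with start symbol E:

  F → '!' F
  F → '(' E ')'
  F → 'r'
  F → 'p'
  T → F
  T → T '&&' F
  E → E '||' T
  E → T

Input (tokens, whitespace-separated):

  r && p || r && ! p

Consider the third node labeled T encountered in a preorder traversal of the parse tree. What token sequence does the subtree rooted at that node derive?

[E [E [T [T [F r]] && [F p]]] || [T [T [F r]] && [F ! [F p]]]]

r && ! p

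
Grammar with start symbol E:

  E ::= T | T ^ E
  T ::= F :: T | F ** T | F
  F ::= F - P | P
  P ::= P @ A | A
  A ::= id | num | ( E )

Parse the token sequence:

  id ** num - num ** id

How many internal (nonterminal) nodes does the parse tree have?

16

[E [T [F [P [A id]]] ** [T [F [F [P [A num]]] - [P [A num]]] ** [T [F [P [A id]]]]]]]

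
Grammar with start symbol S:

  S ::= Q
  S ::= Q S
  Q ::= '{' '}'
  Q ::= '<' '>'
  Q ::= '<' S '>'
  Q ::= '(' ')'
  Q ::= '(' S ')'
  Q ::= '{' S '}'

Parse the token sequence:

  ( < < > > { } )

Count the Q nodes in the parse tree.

[S [Q ( [S [Q < [S [Q < >]] >] [S [Q { }]]] )]]

4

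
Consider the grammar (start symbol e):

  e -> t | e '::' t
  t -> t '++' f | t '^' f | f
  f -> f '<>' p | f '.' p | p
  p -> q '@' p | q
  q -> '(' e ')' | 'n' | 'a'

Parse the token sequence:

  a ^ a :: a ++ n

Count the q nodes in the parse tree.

4

[e [e [t [t [f [p [q a]]]] ^ [f [p [q a]]]]] :: [t [t [f [p [q a]]]] ++ [f [p [q n]]]]]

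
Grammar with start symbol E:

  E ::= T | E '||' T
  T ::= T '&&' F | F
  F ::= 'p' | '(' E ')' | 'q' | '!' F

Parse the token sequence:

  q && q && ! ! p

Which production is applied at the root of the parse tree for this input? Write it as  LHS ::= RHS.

[E [T [T [T [F q]] && [F q]] && [F ! [F ! [F p]]]]]

E ::= T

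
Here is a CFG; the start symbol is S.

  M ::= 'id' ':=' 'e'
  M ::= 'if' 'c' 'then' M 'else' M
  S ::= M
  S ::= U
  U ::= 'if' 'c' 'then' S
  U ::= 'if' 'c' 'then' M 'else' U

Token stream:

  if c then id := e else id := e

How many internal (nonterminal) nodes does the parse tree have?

[S [M if c then [M id := e] else [M id := e]]]

4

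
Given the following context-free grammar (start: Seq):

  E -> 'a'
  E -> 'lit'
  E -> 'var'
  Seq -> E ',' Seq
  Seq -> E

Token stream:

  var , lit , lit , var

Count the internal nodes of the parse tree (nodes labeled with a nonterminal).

8

[Seq [E var] , [Seq [E lit] , [Seq [E lit] , [Seq [E var]]]]]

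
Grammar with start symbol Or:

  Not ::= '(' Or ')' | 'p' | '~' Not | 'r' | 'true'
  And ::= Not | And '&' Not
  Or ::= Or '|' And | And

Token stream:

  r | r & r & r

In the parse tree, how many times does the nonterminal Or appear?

[Or [Or [And [Not r]]] | [And [And [And [Not r]] & [Not r]] & [Not r]]]

2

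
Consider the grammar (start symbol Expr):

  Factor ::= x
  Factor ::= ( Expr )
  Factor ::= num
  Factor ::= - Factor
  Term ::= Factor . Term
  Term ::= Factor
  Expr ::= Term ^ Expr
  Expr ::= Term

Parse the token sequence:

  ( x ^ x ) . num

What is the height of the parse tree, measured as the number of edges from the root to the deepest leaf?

7

[Expr [Term [Factor ( [Expr [Term [Factor x]] ^ [Expr [Term [Factor x]]]] )] . [Term [Factor num]]]]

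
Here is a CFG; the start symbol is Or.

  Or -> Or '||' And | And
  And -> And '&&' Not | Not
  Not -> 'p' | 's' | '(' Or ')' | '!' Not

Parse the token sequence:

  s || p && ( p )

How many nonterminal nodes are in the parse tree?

[Or [Or [And [Not s]]] || [And [And [Not p]] && [Not ( [Or [And [Not p]]] )]]]

11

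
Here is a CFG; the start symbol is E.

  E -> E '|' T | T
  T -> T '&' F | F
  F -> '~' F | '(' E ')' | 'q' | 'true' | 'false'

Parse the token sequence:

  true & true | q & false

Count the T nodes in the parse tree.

4

[E [E [T [T [F true]] & [F true]]] | [T [T [F q]] & [F false]]]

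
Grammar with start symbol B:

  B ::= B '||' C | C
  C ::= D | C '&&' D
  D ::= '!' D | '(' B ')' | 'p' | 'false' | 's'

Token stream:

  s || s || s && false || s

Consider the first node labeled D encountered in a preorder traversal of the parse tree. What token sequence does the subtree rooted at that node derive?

s

[B [B [B [B [C [D s]]] || [C [D s]]] || [C [C [D s]] && [D false]]] || [C [D s]]]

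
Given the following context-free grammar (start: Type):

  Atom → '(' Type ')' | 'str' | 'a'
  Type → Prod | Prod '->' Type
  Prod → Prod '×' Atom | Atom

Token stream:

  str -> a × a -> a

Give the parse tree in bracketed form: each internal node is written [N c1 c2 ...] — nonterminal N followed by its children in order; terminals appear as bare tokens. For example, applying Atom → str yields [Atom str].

Type
Prod -> Type
Atom -> Type
str -> Type
str -> Prod -> Type
str -> Prod × Atom -> Type
str -> Atom × Atom -> Type
str -> a × Atom -> Type
str -> a × a -> Type
str -> a × a -> Prod
str -> a × a -> Atom
str -> a × a -> a

[Type [Prod [Atom str]] -> [Type [Prod [Prod [Atom a]] × [Atom a]] -> [Type [Prod [Atom a]]]]]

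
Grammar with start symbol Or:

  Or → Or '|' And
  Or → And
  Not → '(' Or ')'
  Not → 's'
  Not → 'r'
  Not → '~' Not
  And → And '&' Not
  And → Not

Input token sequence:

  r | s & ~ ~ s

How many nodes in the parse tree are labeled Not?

5

[Or [Or [And [Not r]]] | [And [And [Not s]] & [Not ~ [Not ~ [Not s]]]]]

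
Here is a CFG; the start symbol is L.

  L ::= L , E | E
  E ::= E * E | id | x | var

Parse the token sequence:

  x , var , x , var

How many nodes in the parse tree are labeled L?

4

[L [L [L [L [E x]] , [E var]] , [E x]] , [E var]]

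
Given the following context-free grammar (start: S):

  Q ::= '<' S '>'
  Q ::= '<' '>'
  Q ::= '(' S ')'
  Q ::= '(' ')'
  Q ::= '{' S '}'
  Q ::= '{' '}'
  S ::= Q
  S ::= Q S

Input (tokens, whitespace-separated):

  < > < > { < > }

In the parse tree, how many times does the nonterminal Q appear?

4

[S [Q < >] [S [Q < >] [S [Q { [S [Q < >]] }]]]]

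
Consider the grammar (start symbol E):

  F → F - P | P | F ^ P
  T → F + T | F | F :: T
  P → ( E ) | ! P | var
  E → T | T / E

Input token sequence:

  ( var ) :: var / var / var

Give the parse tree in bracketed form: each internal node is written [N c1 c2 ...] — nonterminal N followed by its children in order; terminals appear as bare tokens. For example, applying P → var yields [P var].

[E [T [F [P ( [E [T [F [P var]]]] )]] :: [T [F [P var]]]] / [E [T [F [P var]]] / [E [T [F [P var]]]]]]

E
T / E
F :: T / E
P :: T / E
( E ) :: T / E
( T ) :: T / E
( F ) :: T / E
( P ) :: T / E
( var ) :: T / E
( var ) :: F / E
( var ) :: P / E
( var ) :: var / E
( var ) :: var / T / E
( var ) :: var / F / E
( var ) :: var / P / E
( var ) :: var / var / E
( var ) :: var / var / T
( var ) :: var / var / F
( var ) :: var / var / P
( var ) :: var / var / var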